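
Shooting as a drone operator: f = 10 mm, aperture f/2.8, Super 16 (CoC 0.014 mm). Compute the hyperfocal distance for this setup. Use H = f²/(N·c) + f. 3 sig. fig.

2.56 m

Hyperfocal distance H = f²/(N·c) + f = 10²/(2.8 × 0.014) + 10 = 100/0.0392 + 10 ≈ 2561.0 mm ≈ 2.56 m.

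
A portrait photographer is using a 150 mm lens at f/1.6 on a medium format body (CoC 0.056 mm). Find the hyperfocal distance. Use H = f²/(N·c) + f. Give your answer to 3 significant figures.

Hyperfocal distance H = f²/(N·c) + f = 150²/(1.6 × 0.056) + 150 = 22500/0.0896 + 150 ≈ 251266.1 mm ≈ 251 m.

251 m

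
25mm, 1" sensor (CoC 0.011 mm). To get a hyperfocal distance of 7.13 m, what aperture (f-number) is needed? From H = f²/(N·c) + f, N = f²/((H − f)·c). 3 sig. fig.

Rearrange H = f²/(N·c) + f for N: N = f² / ((H − f)·c).
N = 25² / ((7130 − 25) × 0.011) = 625 / 78.16 ≈ 8.

f/8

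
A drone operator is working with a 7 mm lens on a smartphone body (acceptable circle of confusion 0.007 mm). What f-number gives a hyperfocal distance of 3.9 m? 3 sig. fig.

f/1.80

Rearrange H = f²/(N·c) + f for N: N = f² / ((H − f)·c).
N = 7² / ((3900 − 7) × 0.007) = 49 / 27.25 ≈ 1.80.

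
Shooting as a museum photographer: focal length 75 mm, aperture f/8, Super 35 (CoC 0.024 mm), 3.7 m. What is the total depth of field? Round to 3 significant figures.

Hyperfocal distance H = f²/(N·c) + f = 75²/(8 × 0.024) + 75 = 5625/0.192 + 75 ≈ 29371.9 mm ≈ 29.37 m.
Near limit Dn = s·(H − f)/(H + s − 2f) = 3700 × (29371.9 − 75) / (29371.9 + 3700 − 2 × 75) = 3700 × 29296.9 / 32921.9 ≈ 3292.60 mm.
Far limit Df = s·(H − f)/(H − s) = 3700 × (29371.9 − 75) / (29371.9 − 3700) = 3700 × 29296.9 / 25671.9 ≈ 4222.46 mm.
Depth of field = Df − Dn = 4222.46 − 3292.60 ≈ 929.86 mm ≈ 0.930 m.

0.930 m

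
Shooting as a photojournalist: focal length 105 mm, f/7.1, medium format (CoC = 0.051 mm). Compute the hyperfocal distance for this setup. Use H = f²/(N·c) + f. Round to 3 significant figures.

Hyperfocal distance H = f²/(N·c) + f = 105²/(7.1 × 0.051) + 105 = 11025/0.3621 + 105 ≈ 30552.4 mm ≈ 30.6 m.

30.6 m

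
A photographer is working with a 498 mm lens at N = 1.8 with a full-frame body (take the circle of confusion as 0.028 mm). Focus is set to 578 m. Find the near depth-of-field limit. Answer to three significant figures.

517 m

Hyperfocal distance H = f²/(N·c) + f = 498²/(1.8 × 0.028) + 498 = 248004/0.0504 + 498 ≈ 4921212.3 mm ≈ 4921 m.
Near limit Dn = s·(H − f)/(H + s − 2f) = 578000 × (4921212.3 − 498) / (4921212.3 + 578000 − 2 × 498) = 578000 × 4920714.3 / 5498216.3 ≈ 517290 mm ≈ 517 m.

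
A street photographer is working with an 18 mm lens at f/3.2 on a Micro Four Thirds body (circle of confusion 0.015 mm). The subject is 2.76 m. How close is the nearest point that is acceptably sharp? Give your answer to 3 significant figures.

Hyperfocal distance H = f²/(N·c) + f = 18²/(3.2 × 0.015) + 18 = 324/0.048 + 18 ≈ 6768.0 mm ≈ 6.768 m.
Near limit Dn = s·(H − f)/(H + s − 2f) = 2760 × (6768.0 − 18) / (6768.0 + 2760 − 2 × 18) = 2760 × 6750.0 / 9492.0 ≈ 1962.7 mm ≈ 1.96 m.

1.96 m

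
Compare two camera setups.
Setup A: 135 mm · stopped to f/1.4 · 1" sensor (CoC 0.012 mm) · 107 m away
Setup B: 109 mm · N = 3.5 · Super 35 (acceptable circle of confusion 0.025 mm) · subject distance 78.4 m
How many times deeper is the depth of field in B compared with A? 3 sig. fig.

Setup A: H = 135²/(1.4×0.012) + 135 ≈ 1084956.4 mm; DoF = Df − Dn = 118692 − 97405 ≈ 21287 mm.
Setup B: H = 109²/(3.5×0.025) + 109 ≈ 135891.9 mm; DoF = Df − Dn = 185163 − 49728 ≈ 135435 mm.
Ratio = 135435 / 21287 ≈ 6.36.

6.36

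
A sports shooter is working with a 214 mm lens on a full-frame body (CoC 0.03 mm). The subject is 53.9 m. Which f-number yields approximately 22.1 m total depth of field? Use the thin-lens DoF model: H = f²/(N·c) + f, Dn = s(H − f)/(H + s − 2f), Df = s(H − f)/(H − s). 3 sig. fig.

f/5.60

Write h = H − f = f²/(N·c). The thin-lens limits are Dn = s·h/(h + (s−f)) and Df = s·h/(h − (s−f)), so DoF = Df − Dn = 2·s·(s−f)·h / (h² − (s−f)²).
That is a quadratic in h: DoF·h² − 2·s·(s−f)·h − DoF·(s−f)² = 0 ⇒ h = (s−f)·(s + √(s² + DoF²)) / DoF = 53686 × (53900 + √(53900² + 22100²)) / 22100 = 53686 × (53900 + 58254.8) / 22100 ≈ 272450 mm.
Then N = f²/(c·h) = 214² / (0.03 × 272450) = 45796 / 8173.5 ≈ 5.60.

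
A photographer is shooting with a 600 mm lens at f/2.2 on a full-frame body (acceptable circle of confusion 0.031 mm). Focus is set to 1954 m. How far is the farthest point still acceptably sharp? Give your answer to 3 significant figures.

Hyperfocal distance H = f²/(N·c) + f = 600²/(2.2 × 0.031) + 600 = 360000/0.0682 + 600 ≈ 5279192.4 mm ≈ 5279 m.
Far limit Df = s·(H − f)/(H − s) = 1954000 × (5279192.4 − 600) / (5279192.4 − 1954000) = 1954000 × 5278592.4 / 3325192.4 ≈ 3101887 mm ≈ 3100 m.

3100 m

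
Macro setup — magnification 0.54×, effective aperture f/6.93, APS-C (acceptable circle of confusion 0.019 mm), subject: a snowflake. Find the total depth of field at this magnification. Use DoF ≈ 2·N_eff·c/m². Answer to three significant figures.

0.903 mm

At magnification m, DoF ≈ 2·N_eff·c/m² = 2 × 6.93 × 0.019 / 0.54² = 0.2633 / 0.2916 ≈ 0.903 mm.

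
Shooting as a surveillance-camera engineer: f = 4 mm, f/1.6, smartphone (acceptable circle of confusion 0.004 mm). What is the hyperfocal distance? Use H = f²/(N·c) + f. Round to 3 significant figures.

2.50 m

Hyperfocal distance H = f²/(N·c) + f = 4²/(1.6 × 0.004) + 4 = 16/0.0064 + 4 ≈ 2504.0 mm ≈ 2.50 m.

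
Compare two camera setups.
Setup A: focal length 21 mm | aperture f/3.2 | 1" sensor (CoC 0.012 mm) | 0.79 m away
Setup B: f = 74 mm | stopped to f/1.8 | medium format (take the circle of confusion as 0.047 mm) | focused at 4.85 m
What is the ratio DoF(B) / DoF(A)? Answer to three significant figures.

6.77

Setup A: H = 21²/(3.2×0.012) + 21 ≈ 11505.4 mm; DoF = Df − Dn = 846.70 − 740.42 ≈ 106.28 mm.
Setup B: H = 74²/(1.8×0.047) + 74 ≈ 64802.1 mm; DoF = Df − Dn = 5236.37 − 4516.73 ≈ 719.64 mm.
Ratio = 719.64 / 106.28 ≈ 6.77.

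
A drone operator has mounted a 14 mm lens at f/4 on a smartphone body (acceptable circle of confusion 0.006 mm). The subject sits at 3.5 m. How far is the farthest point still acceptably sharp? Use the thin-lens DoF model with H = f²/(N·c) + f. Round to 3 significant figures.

Hyperfocal distance H = f²/(N·c) + f = 14²/(4 × 0.006) + 14 = 196/0.024 + 14 ≈ 8180.7 mm ≈ 8.181 m.
Far limit Df = s·(H − f)/(H − s) = 3500 × (8180.7 − 14) / (8180.7 − 3500) = 3500 × 8166.7 / 4680.7 ≈ 6106.7 mm ≈ 6.11 m.

6.11 m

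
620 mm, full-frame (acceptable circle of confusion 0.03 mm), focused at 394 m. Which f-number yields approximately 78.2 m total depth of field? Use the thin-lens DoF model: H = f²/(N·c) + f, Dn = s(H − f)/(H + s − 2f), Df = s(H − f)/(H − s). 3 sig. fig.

f/3.20

Write h = H − f = f²/(N·c). The thin-lens limits are Dn = s·h/(h + (s−f)) and Df = s·h/(h − (s−f)), so DoF = Df − Dn = 2·s·(s−f)·h / (h² − (s−f)²).
That is a quadratic in h: DoF·h² − 2·s·(s−f)·h − DoF·(s−f)² = 0 ⇒ h = (s−f)·(s + √(s² + DoF²)) / DoF = 393380 × (394000 + √(394000² + 78200²)) / 78200 = 393380 × (394000 + 401685) / 78200 ≈ 4002644 mm.
Then N = f²/(c·h) = 620² / (0.03 × 4002644) = 384400 / 120079 ≈ 3.20.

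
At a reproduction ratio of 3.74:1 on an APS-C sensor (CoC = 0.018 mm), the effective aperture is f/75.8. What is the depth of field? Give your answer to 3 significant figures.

At magnification m, DoF ≈ 2·N_eff·c/m² = 2 × 75.8 × 0.018 / 3.74² = 2.729 / 13.99 ≈ 0.195 mm.

0.195 mm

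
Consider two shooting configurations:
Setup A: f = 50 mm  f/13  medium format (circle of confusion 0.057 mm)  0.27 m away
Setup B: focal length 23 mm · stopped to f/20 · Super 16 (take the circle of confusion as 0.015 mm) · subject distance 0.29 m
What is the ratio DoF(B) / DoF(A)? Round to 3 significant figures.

Setup A: H = 50²/(13×0.057) + 50 ≈ 3423.8 mm; DoF = Df − Dn = 288.834 − 253.472 ≈ 35.362 mm.
Setup B: H = 23²/(20×0.015) + 23 ≈ 1786.3 mm; DoF = Df − Dn = 341.746 − 251.863 ≈ 89.883 mm.
Ratio = 89.883 / 35.362 ≈ 2.54.

2.54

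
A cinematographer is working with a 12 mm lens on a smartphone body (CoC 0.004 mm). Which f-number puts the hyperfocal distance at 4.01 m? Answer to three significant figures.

Rearrange H = f²/(N·c) + f for N: N = f² / ((H − f)·c).
N = 12² / ((4010 − 12) × 0.004) = 144 / 15.99 ≈ 9.

f/9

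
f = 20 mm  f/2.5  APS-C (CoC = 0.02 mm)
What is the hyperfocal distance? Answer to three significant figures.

Hyperfocal distance H = f²/(N·c) + f = 20²/(2.5 × 0.02) + 20 = 400/0.05 + 20 ≈ 8020.0 mm ≈ 8.02 m.

8.02 m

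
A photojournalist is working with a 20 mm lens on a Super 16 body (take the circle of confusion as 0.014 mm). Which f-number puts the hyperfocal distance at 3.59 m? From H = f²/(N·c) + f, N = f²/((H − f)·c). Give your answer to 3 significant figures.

Rearrange H = f²/(N·c) + f for N: N = f² / ((H − f)·c).
N = 20² / ((3590 − 20) × 0.014) = 400 / 49.98 ≈ 8.

f/8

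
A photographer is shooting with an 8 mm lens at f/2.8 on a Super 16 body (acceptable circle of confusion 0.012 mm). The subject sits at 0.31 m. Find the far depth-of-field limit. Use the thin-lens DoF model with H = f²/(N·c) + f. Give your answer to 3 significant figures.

368 mm

Hyperfocal distance H = f²/(N·c) + f = 8²/(2.8 × 0.012) + 8 = 64/0.0336 + 8 ≈ 1912.8 mm ≈ 1.913 m.
Far limit Df = s·(H − f)/(H − s) = 310 × (1912.8 − 8) / (1912.8 − 310) = 310 × 1904.8 / 1602.8 ≈ 368.41 mm.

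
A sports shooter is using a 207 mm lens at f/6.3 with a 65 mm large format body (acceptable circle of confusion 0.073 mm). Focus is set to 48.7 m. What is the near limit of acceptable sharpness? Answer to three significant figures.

32.0 m

Hyperfocal distance H = f²/(N·c) + f = 207²/(6.3 × 0.073) + 207 = 42849/0.4599 + 207 ≈ 93377.3 mm ≈ 93.38 m.
Near limit Dn = s·(H − f)/(H + s − 2f) = 48700 × (93377.3 − 207) / (93377.3 + 48700 − 2 × 207) = 48700 × 93170.3 / 141663.3 ≈ 32029 mm ≈ 32.0 m.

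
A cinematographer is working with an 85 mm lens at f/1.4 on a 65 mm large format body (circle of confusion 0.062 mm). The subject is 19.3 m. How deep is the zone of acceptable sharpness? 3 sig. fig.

Hyperfocal distance H = f²/(N·c) + f = 85²/(1.4 × 0.062) + 85 = 7225/0.0868 + 85 ≈ 83322.3 mm ≈ 83.32 m.
Near limit Dn = s·(H − f)/(H + s − 2f) = 19300 × (83322.3 − 85) / (83322.3 + 19300 − 2 × 85) = 19300 × 83237.3 / 102452.3 ≈ 15680.3 mm.
Far limit Df = s·(H − f)/(H − s) = 19300 × (83322.3 − 85) / (83322.3 − 19300) = 19300 × 83237.3 / 64022.3 ≈ 25092.5 mm.
Depth of field = Df − Dn = 25092.5 − 15680.3 ≈ 9412.2 mm ≈ 9.41 m.

9.41 m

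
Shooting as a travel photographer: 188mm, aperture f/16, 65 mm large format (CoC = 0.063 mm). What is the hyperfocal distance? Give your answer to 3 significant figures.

35.3 m

Hyperfocal distance H = f²/(N·c) + f = 188²/(16 × 0.063) + 188 = 35344/1.008 + 188 ≈ 35251.5 mm ≈ 35.3 m.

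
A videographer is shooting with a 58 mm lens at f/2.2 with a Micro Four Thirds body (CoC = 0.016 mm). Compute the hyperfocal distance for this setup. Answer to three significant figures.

95.6 m

Hyperfocal distance H = f²/(N·c) + f = 58²/(2.2 × 0.016) + 58 = 3364/0.0352 + 58 ≈ 95626.2 mm ≈ 95.6 m.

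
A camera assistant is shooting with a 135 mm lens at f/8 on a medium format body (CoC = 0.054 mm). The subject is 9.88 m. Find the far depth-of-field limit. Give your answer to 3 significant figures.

Hyperfocal distance H = f²/(N·c) + f = 135²/(8 × 0.054) + 135 = 18225/0.432 + 135 ≈ 42322.5 mm ≈ 42.32 m.
Far limit Df = s·(H − f)/(H − s) = 9880 × (42322.5 − 135) / (42322.5 − 9880) = 9880 × 42187.5 / 32442.5 ≈ 12848 mm ≈ 12.8 m.

12.8 m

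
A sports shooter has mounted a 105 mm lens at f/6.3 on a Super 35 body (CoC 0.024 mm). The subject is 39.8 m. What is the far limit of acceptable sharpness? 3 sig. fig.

Hyperfocal distance H = f²/(N·c) + f = 105²/(6.3 × 0.024) + 105 = 11025/0.1512 + 105 ≈ 73021.7 mm ≈ 73.02 m.
Far limit Df = s·(H − f)/(H − s) = 39800 × (73021.7 − 105) / (73021.7 − 39800) = 39800 × 72916.7 / 33221.7 ≈ 87355 mm ≈ 87.4 m.

87.4 m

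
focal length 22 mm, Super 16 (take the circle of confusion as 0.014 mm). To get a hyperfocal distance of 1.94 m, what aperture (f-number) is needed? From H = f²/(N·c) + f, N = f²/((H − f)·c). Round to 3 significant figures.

f/18

Rearrange H = f²/(N·c) + f for N: N = f² / ((H − f)·c).
N = 22² / ((1940 − 22) × 0.014) = 484 / 26.85 ≈ 18.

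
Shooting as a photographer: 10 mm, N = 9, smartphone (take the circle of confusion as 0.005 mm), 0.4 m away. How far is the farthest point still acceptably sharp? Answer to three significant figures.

Hyperfocal distance H = f²/(N·c) + f = 10²/(9 × 0.005) + 10 = 100/0.045 + 10 ≈ 2232.2 mm ≈ 2.232 m.
Far limit Df = s·(H − f)/(H − s) = 400 × (2232.2 − 10) / (2232.2 − 400) = 400 × 2222.2 / 1832.2 ≈ 485.14 mm.

485 mm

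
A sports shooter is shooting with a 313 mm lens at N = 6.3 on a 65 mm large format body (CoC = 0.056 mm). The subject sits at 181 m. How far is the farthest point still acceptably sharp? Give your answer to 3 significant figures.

Hyperfocal distance H = f²/(N·c) + f = 313²/(6.3 × 0.056) + 313 = 97969/0.3528 + 313 ≈ 278002.9 mm ≈ 278.0 m.
Far limit Df = s·(H − f)/(H − s) = 181000 × (278002.9 − 313) / (278002.9 − 181000) = 181000 × 277689.9 / 97002.9 ≈ 518148 mm ≈ 518 m.

518 m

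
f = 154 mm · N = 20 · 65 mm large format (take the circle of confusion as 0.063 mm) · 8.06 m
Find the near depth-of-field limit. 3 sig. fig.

Hyperfocal distance H = f²/(N·c) + f = 154²/(20 × 0.063) + 154 = 23716/1.26 + 154 ≈ 18976.2 mm ≈ 18.98 m.
Near limit Dn = s·(H − f)/(H + s − 2f) = 8060 × (18976.2 − 154) / (18976.2 + 8060 − 2 × 154) = 8060 × 18822.2 / 26728.2 ≈ 5675.9 mm ≈ 5.68 m.

5.68 m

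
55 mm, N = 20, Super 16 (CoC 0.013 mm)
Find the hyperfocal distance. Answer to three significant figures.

Hyperfocal distance H = f²/(N·c) + f = 55²/(20 × 0.013) + 55 = 3025/0.26 + 55 ≈ 11689.6 mm ≈ 11.7 m.

11.7 m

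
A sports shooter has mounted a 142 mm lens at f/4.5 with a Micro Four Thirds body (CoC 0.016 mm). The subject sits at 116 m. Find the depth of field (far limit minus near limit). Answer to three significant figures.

Hyperfocal distance H = f²/(N·c) + f = 142²/(4.5 × 0.016) + 142 = 20164/0.072 + 142 ≈ 280197.6 mm ≈ 280.2 m.
Near limit Dn = s·(H − f)/(H + s − 2f) = 116000 × (280197.6 − 142) / (280197.6 + 116000 − 2 × 142) = 116000 × 280055.6 / 395913.6 ≈ 82054 mm.
Far limit Df = s·(H − f)/(H − s) = 116000 × (280197.6 − 142) / (280197.6 − 116000) = 116000 × 280055.6 / 164197.6 ≈ 197850 mm.
Depth of field = Df − Dn = 197850 − 82054 ≈ 115796 mm ≈ 116 m.

116 m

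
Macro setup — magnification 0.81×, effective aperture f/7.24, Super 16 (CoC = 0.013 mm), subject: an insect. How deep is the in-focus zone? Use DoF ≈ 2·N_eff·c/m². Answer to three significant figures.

At magnification m, DoF ≈ 2·N_eff·c/m² = 2 × 7.24 × 0.013 / 0.81² = 0.1882 / 0.6561 ≈ 0.287 mm.

0.287 mm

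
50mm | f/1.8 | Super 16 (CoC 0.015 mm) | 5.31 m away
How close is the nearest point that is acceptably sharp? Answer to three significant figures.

5.02 m

Hyperfocal distance H = f²/(N·c) + f = 50²/(1.8 × 0.015) + 50 = 2500/0.027 + 50 ≈ 92642.6 mm ≈ 92.64 m.
Near limit Dn = s·(H − f)/(H + s − 2f) = 5310 × (92642.6 − 50) / (92642.6 + 5310 − 2 × 50) = 5310 × 92592.6 / 97852.6 ≈ 5024.6 mm ≈ 5.02 m.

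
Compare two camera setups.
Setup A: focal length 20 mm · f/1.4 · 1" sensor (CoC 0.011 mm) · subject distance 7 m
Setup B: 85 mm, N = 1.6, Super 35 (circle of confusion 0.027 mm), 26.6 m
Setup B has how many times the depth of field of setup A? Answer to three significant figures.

2.13

Setup A: H = 20²/(1.4×0.011) + 20 ≈ 25994.0 mm; DoF = Df − Dn = 9572.4 − 5517.3 ≈ 4055.1 mm.
Setup B: H = 85²/(1.6×0.027) + 85 ≈ 167330.4 mm; DoF = Df − Dn = 31611.7 − 22959.9 ≈ 8651.8 mm.
Ratio = 8651.8 / 4055.1 ≈ 2.13.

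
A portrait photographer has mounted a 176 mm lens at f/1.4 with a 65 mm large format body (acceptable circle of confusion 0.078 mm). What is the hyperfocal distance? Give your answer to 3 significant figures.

284 m

Hyperfocal distance H = f²/(N·c) + f = 176²/(1.4 × 0.078) + 176 = 30976/0.1092 + 176 ≈ 283839.0 mm ≈ 284 m.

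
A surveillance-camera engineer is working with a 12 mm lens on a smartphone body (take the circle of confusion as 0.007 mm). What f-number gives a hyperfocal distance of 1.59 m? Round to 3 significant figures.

Rearrange H = f²/(N·c) + f for N: N = f² / ((H − f)·c).
N = 12² / ((1590 − 12) × 0.007) = 144 / 11.05 ≈ 13.

f/13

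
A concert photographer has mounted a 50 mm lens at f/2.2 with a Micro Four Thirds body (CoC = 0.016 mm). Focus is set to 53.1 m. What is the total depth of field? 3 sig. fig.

Hyperfocal distance H = f²/(N·c) + f = 50²/(2.2 × 0.016) + 50 = 2500/0.0352 + 50 ≈ 71072.7 mm ≈ 71.07 m.
Near limit Dn = s·(H − f)/(H + s − 2f) = 53100 × (71072.7 − 50) / (71072.7 + 53100 − 2 × 50) = 53100 × 71022.7 / 124072.7 ≈ 30396 mm.
Far limit Df = s·(H − f)/(H − s) = 53100 × (71072.7 − 50) / (71072.7 − 53100) = 53100 × 71022.7 / 17972.7 ≈ 209835 mm.
Depth of field = Df − Dn = 209835 − 30396 ≈ 179439 mm ≈ 179 m.

179 m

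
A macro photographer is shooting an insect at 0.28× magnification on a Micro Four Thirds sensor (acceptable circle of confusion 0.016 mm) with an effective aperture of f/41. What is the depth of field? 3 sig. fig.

16.7 mm

At magnification m, DoF ≈ 2·N_eff·c/m² = 2 × 41 × 0.016 / 0.28² = 1.312 / 0.0784 ≈ 16.7 mm.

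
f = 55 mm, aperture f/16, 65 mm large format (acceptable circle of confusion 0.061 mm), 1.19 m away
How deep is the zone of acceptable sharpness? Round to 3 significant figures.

1.01 m

Hyperfocal distance H = f²/(N·c) + f = 55²/(16 × 0.061) + 55 = 3025/0.976 + 55 ≈ 3154.4 mm ≈ 3.154 m.
Near limit Dn = s·(H − f)/(H + s − 2f) = 1190 × (3154.4 − 55) / (3154.4 + 1190 − 2 × 55) = 1190 × 3099.4 / 4234.4 ≈ 871.0 mm.
Far limit Df = s·(H − f)/(H − s) = 1190 × (3154.4 − 55) / (3154.4 − 1190) = 1190 × 3099.4 / 1964.4 ≈ 1877.6 mm.
Depth of field = Df − Dn = 1877.6 − 871.0 ≈ 1006.6 mm ≈ 1.01 m.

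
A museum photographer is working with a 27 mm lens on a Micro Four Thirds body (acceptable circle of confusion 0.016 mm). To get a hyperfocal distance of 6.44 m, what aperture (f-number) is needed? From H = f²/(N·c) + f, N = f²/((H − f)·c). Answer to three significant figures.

Rearrange H = f²/(N·c) + f for N: N = f² / ((H − f)·c).
N = 27² / ((6440 − 27) × 0.016) = 729 / 102.6 ≈ 7.10.

f/7.10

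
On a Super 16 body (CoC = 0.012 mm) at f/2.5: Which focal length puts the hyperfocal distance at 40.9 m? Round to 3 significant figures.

From H = f²/(N·c) + f, with f ≪ H: f ≈ √(H·N·c) = √(40900 × 2.5 × 0.012) = √1227.0 ≈ 35.03 mm.
The +f correction barely moves this — solving exactly, f² + N·c·f − N·c·H = 0 ⇒ f = (−N·c + √((N·c)² + 4·N·c·H))/2 = (−0.03 + √4908.0)/2 ≈ 35.014 mm, so f ≈ 35.0 mm.

35.0 mm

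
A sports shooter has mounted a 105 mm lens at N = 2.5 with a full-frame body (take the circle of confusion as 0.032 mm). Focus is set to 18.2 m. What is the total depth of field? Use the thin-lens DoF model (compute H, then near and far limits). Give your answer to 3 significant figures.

Hyperfocal distance H = f²/(N·c) + f = 105²/(2.5 × 0.032) + 105 = 11025/0.08 + 105 ≈ 137917.5 mm ≈ 137.9 m.
Near limit Dn = s·(H − f)/(H + s − 2f) = 18200 × (137917.5 − 105) / (137917.5 + 18200 − 2 × 105) = 18200 × 137812.5 / 155907.5 ≈ 16087.7 mm.
Far limit Df = s·(H − f)/(H − s) = 18200 × (137917.5 − 105) / (137917.5 − 18200) = 18200 × 137812.5 / 119717.5 ≈ 20950.9 mm.
Depth of field = Df − Dn = 20950.9 − 16087.7 ≈ 4863.2 mm ≈ 4.86 m.

4.86 m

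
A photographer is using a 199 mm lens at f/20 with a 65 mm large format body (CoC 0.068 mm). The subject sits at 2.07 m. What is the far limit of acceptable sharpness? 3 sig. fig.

Hyperfocal distance H = f²/(N·c) + f = 199²/(20 × 0.068) + 199 = 39601/1.36 + 199 ≈ 29317.4 mm ≈ 29.32 m.
Far limit Df = s·(H − f)/(H − s) = 2070 × (29317.4 − 199) / (29317.4 − 2070) = 2070 × 29118.4 / 27247.4 ≈ 2212.1 mm ≈ 2.21 m.

2.21 m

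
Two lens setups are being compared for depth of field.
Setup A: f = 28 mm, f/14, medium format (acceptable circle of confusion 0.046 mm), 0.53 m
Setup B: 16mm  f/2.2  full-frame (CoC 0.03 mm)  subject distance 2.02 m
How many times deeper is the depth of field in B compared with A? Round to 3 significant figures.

Setup A: H = 28²/(14×0.046) + 28 ≈ 1245.4 mm; DoF = Df − Dn = 901.91 − 375.26 ≈ 526.65 mm.
Setup B: H = 16²/(2.2×0.03) + 16 ≈ 3894.8 mm; DoF = Df − Dn = 4179.2 − 1331.9 ≈ 2847.3 mm.
Ratio = 2847.3 / 526.65 ≈ 5.41.

5.41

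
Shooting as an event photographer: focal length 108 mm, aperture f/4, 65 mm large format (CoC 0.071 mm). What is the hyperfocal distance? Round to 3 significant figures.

Hyperfocal distance H = f²/(N·c) + f = 108²/(4 × 0.071) + 108 = 11664/0.284 + 108 ≈ 41178.4 mm ≈ 41.2 m.

41.2 m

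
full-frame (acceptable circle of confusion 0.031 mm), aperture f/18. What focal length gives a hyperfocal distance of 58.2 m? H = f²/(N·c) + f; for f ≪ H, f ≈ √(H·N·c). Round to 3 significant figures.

180 mm

From H = f²/(N·c) + f, with f ≪ H: f ≈ √(H·N·c) = √(58200 × 18 × 0.031) = √32476 ≈ 180.2 mm.
The +f correction barely moves this — solving exactly, f² + N·c·f − N·c·H = 0 ⇒ f = (−N·c + √((N·c)² + 4·N·c·H))/2 = (−0.558 + √129903)/2 ≈ 179.93 mm, so f ≈ 180 mm.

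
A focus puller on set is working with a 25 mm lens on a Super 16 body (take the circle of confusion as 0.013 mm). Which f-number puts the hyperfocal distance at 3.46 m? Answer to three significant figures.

Rearrange H = f²/(N·c) + f for N: N = f² / ((H − f)·c).
N = 25² / ((3460 − 25) × 0.013) = 625 / 44.66 ≈ 14.

f/14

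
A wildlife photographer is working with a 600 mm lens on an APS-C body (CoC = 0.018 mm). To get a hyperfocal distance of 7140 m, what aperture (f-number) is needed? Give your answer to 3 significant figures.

f/2.80

Rearrange H = f²/(N·c) + f for N: N = f² / ((H − f)·c).
N = 600² / ((7140000 − 600) × 0.018) = 360000 / 128509 ≈ 2.80.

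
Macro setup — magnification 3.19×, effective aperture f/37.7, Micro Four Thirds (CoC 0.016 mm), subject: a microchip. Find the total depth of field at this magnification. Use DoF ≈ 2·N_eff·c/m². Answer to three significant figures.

0.119 mm

At magnification m, DoF ≈ 2·N_eff·c/m² = 2 × 37.7 × 0.016 / 3.19² = 1.206 / 10.18 ≈ 0.119 mm.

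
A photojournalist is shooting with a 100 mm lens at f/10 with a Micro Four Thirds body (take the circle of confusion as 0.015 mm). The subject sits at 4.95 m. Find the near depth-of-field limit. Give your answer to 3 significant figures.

Hyperfocal distance H = f²/(N·c) + f = 100²/(10 × 0.015) + 100 = 10000/0.15 + 100 ≈ 66766.7 mm ≈ 66.77 m.
Near limit Dn = s·(H − f)/(H + s − 2f) = 4950 × (66766.7 − 100) / (66766.7 + 4950 − 2 × 100) = 4950 × 66666.7 / 71516.7 ≈ 4614.3 mm ≈ 4.61 m.

4.61 m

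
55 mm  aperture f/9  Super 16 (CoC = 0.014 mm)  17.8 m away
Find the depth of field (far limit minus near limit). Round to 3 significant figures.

58.0 m

Hyperfocal distance H = f²/(N·c) + f = 55²/(9 × 0.014) + 55 = 3025/0.126 + 55 ≈ 24062.9 mm ≈ 24.06 m.
Near limit Dn = s·(H − f)/(H + s − 2f) = 17800 × (24062.9 − 55) / (24062.9 + 17800 − 2 × 55) = 17800 × 24007.9 / 41752.9 ≈ 10235 mm.
Far limit Df = s·(H − f)/(H − s) = 17800 × (24062.9 − 55) / (24062.9 − 17800) = 17800 × 24007.9 / 6262.9 ≈ 68233 mm.
Depth of field = Df − Dn = 68233 − 10235 ≈ 57998 mm ≈ 58.0 m.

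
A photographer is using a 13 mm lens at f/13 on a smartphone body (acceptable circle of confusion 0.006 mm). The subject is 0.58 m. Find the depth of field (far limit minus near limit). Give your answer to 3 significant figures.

326 mm

Hyperfocal distance H = f²/(N·c) + f = 13²/(13 × 0.006) + 13 = 169/0.078 + 13 ≈ 2179.7 mm ≈ 2.180 m.
Near limit Dn = s·(H − f)/(H + s − 2f) = 580 × (2179.7 − 13) / (2179.7 + 580 − 2 × 13) = 580 × 2166.7 / 2733.7 ≈ 459.70 mm.
Far limit Df = s·(H − f)/(H − s) = 580 × (2179.7 − 13) / (2179.7 − 580) = 580 × 2166.7 / 1599.7 ≈ 785.58 mm.
Depth of field = Df − Dn = 785.58 − 459.70 ≈ 325.88 mm.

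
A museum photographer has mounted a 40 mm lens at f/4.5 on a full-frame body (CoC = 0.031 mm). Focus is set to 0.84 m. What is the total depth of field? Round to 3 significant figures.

118 mm

Hyperfocal distance H = f²/(N·c) + f = 40²/(4.5 × 0.031) + 40 = 1600/0.1395 + 40 ≈ 11509.5 mm ≈ 11.51 m.
Near limit Dn = s·(H − f)/(H + s − 2f) = 840 × (11509.5 − 40) / (11509.5 + 840 − 2 × 40) = 840 × 11469.5 / 12269.5 ≈ 785.23 mm.
Far limit Df = s·(H − f)/(H − s) = 840 × (11509.5 − 40) / (11509.5 − 840) = 840 × 11469.5 / 10669.5 ≈ 902.98 mm.
Depth of field = Df − Dn = 902.98 − 785.23 ≈ 117.75 mm.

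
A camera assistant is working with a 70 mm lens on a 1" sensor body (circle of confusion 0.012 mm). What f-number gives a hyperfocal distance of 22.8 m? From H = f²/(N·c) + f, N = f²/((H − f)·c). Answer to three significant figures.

f/18

Rearrange H = f²/(N·c) + f for N: N = f² / ((H − f)·c).
N = 70² / ((22800 − 70) × 0.012) = 4900 / 272.8 ≈ 18.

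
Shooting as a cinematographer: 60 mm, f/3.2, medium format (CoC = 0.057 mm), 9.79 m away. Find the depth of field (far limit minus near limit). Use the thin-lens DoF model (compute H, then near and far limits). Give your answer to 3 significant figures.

12.8 m

Hyperfocal distance H = f²/(N·c) + f = 60²/(3.2 × 0.057) + 60 = 3600/0.1824 + 60 ≈ 19796.8 mm ≈ 19.80 m.
Near limit Dn = s·(H − f)/(H + s − 2f) = 9790 × (19796.8 − 60) / (19796.8 + 9790 − 2 × 60) = 9790 × 19736.8 / 29466.8 ≈ 6557 mm.
Far limit Df = s·(H − f)/(H − s) = 9790 × (19796.8 − 60) / (19796.8 − 9790) = 9790 × 19736.8 / 10006.8 ≈ 19309 mm.
Depth of field = Df − Dn = 19309 − 6557 ≈ 12752 mm ≈ 12.8 m.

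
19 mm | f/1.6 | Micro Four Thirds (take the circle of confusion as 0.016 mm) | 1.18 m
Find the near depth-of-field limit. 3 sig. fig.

1.09 m

Hyperfocal distance H = f²/(N·c) + f = 19²/(1.6 × 0.016) + 19 = 361/0.0256 + 19 ≈ 14120.6 mm ≈ 14.12 m.
Near limit Dn = s·(H − f)/(H + s − 2f) = 1180 × (14120.6 − 19) / (14120.6 + 1180 − 2 × 19) = 1180 × 14101.6 / 15262.6 ≈ 1090.2 mm ≈ 1.09 m.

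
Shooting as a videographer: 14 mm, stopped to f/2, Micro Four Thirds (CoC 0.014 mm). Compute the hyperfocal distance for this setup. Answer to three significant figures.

7.01 m

Hyperfocal distance H = f²/(N·c) + f = 14²/(2 × 0.014) + 14 = 196/0.028 + 14 ≈ 7014.0 mm ≈ 7.01 m.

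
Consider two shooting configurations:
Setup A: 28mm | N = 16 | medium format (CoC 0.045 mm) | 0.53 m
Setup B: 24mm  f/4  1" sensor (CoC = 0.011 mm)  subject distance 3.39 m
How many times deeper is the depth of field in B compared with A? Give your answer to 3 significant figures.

3.01

Setup A: H = 28²/(16×0.045) + 28 ≈ 1116.9 mm; DoF = Df − Dn = 983.34 − 362.76 ≈ 620.58 mm.
Setup B: H = 24²/(4×0.011) + 24 ≈ 13114.9 mm; DoF = Df − Dn = 4563.4 − 2696.6 ≈ 1866.8 mm.
Ratio = 1866.8 / 620.58 ≈ 3.01.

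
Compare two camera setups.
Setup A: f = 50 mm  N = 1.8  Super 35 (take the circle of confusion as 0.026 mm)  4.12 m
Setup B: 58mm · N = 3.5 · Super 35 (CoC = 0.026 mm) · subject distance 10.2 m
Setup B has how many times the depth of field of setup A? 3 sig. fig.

Setup A: H = 50²/(1.8×0.026) + 50 ≈ 53468.8 mm; DoF = Df − Dn = 4459.79 − 3828.32 ≈ 631.47 mm.
Setup B: H = 58²/(3.5×0.026) + 58 ≈ 37025.0 mm; DoF = Df − Dn = 14056.4 − 8004.1 ≈ 6052.3 mm.
Ratio = 6052.3 / 631.47 ≈ 9.58.

9.58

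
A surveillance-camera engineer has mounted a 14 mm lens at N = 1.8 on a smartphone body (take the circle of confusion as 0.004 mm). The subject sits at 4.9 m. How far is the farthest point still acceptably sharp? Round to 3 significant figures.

Hyperfocal distance H = f²/(N·c) + f = 14²/(1.8 × 0.004) + 14 = 196/0.0072 + 14 ≈ 27236.2 mm ≈ 27.24 m.
Far limit Df = s·(H − f)/(H − s) = 4900 × (27236.2 − 14) / (27236.2 − 4900) = 4900 × 27222.2 / 22336.2 ≈ 5971.9 mm ≈ 5.97 m.

5.97 m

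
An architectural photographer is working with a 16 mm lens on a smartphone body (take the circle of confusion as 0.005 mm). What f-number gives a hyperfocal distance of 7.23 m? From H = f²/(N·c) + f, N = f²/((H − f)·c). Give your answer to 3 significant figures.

Rearrange H = f²/(N·c) + f for N: N = f² / ((H − f)·c).
N = 16² / ((7230 − 16) × 0.005) = 256 / 36.07 ≈ 7.10.

f/7.10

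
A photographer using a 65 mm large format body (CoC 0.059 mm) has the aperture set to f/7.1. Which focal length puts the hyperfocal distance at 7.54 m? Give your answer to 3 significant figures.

56.0 mm

From H = f²/(N·c) + f, with f ≪ H: f ≈ √(H·N·c) = √(7540 × 7.1 × 0.059) = √3158.5 ≈ 56.20 mm.
Exact: f² + N·c·f − N·c·H = 0 ⇒ f = (−N·c + √((N·c)² + 4·N·c·H))/2 = (−0.4189 + √12634)/2 ≈ 55.992 mm ≈ 56.0 mm.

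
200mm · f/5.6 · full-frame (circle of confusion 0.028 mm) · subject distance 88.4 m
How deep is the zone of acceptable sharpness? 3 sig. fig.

Hyperfocal distance H = f²/(N·c) + f = 200²/(5.6 × 0.028) + 200 = 40000/0.1568 + 200 ≈ 255302.0 mm ≈ 255.3 m.
Near limit Dn = s·(H − f)/(H + s − 2f) = 88400 × (255302.0 − 200) / (255302.0 + 88400 − 2 × 200) = 88400 × 255102.0 / 343302.0 ≈ 65689 mm.
Far limit Df = s·(H − f)/(H − s) = 88400 × (255302.0 − 200) / (255302.0 − 88400) = 88400 × 255102.0 / 166902.0 ≈ 135115 mm.
Depth of field = Df − Dn = 135115 − 65689 ≈ 69426 mm ≈ 69.4 m.

69.4 m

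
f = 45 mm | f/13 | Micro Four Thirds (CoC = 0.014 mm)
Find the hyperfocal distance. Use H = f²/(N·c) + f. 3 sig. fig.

11.2 m

Hyperfocal distance H = f²/(N·c) + f = 45²/(13 × 0.014) + 45 = 2025/0.182 + 45 ≈ 11171.4 mm ≈ 11.2 m.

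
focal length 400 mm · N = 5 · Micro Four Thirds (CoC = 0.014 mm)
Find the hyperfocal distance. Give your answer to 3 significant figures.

2290 m

Hyperfocal distance H = f²/(N·c) + f = 400²/(5 × 0.014) + 400 = 160000/0.07 + 400 ≈ 2286114.3 mm ≈ 2290 m.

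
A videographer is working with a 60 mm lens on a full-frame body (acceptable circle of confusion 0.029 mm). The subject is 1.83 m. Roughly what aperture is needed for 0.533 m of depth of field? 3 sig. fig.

Write h = H − f = f²/(N·c). The thin-lens limits are Dn = s·h/(h + (s−f)) and Df = s·h/(h − (s−f)), so DoF = Df − Dn = 2·s·(s−f)·h / (h² − (s−f)²).
That is a quadratic in h: DoF·h² − 2·s·(s−f)·h − DoF·(s−f)² = 0 ⇒ h = (s−f)·(s + √(s² + DoF²)) / DoF = 1770 × (1830 + √(1830² + 533²)) / 533 = 1770 × (1830 + 1906.04) / 533 ≈ 12407 mm.
Then N = f²/(c·h) = 60² / (0.029 × 12407) = 3600 / 359.80 ≈ 10.

f/10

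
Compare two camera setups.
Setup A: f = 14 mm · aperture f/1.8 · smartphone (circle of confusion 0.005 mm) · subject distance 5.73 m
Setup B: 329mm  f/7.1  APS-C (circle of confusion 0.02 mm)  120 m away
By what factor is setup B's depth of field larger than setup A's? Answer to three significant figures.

12.0

Setup A: H = 14²/(1.8×0.005) + 14 ≈ 21791.8 mm; DoF = Df − Dn = 7769.2 − 4538.7 ≈ 3230.5 mm.
Setup B: H = 329²/(7.1×0.02) + 329 ≈ 762589.6 mm; DoF = Df − Dn = 142348 − 103717 ≈ 38631 mm.
Ratio = 38631 / 3230.5 ≈ 12.0.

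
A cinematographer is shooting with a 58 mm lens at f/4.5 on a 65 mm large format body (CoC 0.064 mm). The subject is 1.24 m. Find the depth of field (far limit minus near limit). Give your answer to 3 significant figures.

254 mm

Hyperfocal distance H = f²/(N·c) + f = 58²/(4.5 × 0.064) + 58 = 3364/0.288 + 58 ≈ 11738.6 mm ≈ 11.74 m.
Near limit Dn = s·(H − f)/(H + s − 2f) = 1240 × (11738.6 − 58) / (11738.6 + 1240 − 2 × 58) = 1240 × 11680.6 / 12862.6 ≈ 1126.05 mm.
Far limit Df = s·(H − f)/(H − s) = 1240 × (11738.6 − 58) / (11738.6 − 1240) = 1240 × 11680.6 / 10498.6 ≈ 1379.61 mm.
Depth of field = Df − Dn = 1379.61 − 1126.05 ≈ 253.56 mm.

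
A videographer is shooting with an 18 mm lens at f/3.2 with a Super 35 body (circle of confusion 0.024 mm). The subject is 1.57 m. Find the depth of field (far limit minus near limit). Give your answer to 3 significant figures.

1.34 m

Hyperfocal distance H = f²/(N·c) + f = 18²/(3.2 × 0.024) + 18 = 324/0.0768 + 18 ≈ 4236.8 mm ≈ 4.237 m.
Near limit Dn = s·(H − f)/(H + s − 2f) = 1570 × (4236.8 − 18) / (4236.8 + 1570 − 2 × 18) = 1570 × 4218.8 / 5770.8 ≈ 1147.8 mm.
Far limit Df = s·(H − f)/(H − s) = 1570 × (4236.8 − 18) / (4236.8 − 1570) = 1570 × 4218.8 / 2666.8 ≈ 2483.7 mm.
Depth of field = Df − Dn = 2483.7 − 1147.8 ≈ 1335.9 mm ≈ 1.34 m.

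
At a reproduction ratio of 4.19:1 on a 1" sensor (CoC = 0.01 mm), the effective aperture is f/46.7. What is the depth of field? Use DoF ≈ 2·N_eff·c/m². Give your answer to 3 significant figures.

At magnification m, DoF ≈ 2·N_eff·c/m² = 2 × 46.7 × 0.01 / 4.19² = 0.934 / 17.56 ≈ 0.0532 mm.

0.0532 mm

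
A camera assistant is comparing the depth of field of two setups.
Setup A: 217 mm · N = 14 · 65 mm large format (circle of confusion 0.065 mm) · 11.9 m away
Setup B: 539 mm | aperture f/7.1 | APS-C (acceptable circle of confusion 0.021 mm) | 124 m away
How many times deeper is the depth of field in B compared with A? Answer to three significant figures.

2.79

Setup A: H = 217²/(14×0.065) + 217 ≈ 51963.2 mm; DoF = Df − Dn = 15370.2 − 9708.1 ≈ 5662.1 mm.
Setup B: H = 539²/(7.1×0.021) + 539 ≈ 1949036.7 mm; DoF = Df − Dn = 132388 − 116611 ≈ 15777 mm.
Ratio = 15777 / 5662.1 ≈ 2.79.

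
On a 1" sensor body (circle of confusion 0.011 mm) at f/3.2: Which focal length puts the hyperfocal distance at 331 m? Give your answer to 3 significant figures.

From H = f²/(N·c) + f, with f ≪ H: f ≈ √(H·N·c) = √(331000 × 3.2 × 0.011) = √11651 ≈ 107.9 mm.
The +f correction barely moves this — solving exactly, f² + N·c·f − N·c·H = 0 ⇒ f = (−N·c + √((N·c)² + 4·N·c·H))/2 = (−0.0352 + √46605)/2 ≈ 107.92 mm, so f ≈ 108 mm.

108 mm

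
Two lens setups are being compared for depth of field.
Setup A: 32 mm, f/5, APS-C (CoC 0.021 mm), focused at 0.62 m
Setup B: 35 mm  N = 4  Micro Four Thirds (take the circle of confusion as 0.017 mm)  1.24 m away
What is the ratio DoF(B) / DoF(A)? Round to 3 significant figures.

Setup A: H = 32²/(5×0.021) + 32 ≈ 9784.4 mm; DoF = Df − Dn = 659.780 − 584.744 ≈ 75.036 mm.
Setup B: H = 35²/(4×0.017) + 35 ≈ 18049.7 mm; DoF = Df − Dn = 1328.89 − 1162.26 ≈ 166.63 mm.
Ratio = 166.63 / 75.036 ≈ 2.22.

2.22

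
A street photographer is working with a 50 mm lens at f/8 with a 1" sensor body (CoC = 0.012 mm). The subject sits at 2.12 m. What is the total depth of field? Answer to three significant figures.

339 mm

Hyperfocal distance H = f²/(N·c) + f = 50²/(8 × 0.012) + 50 = 2500/0.096 + 50 ≈ 26091.7 mm ≈ 26.09 m.
Near limit Dn = s·(H − f)/(H + s − 2f) = 2120 × (26091.7 − 50) / (26091.7 + 2120 − 2 × 50) = 2120 × 26041.7 / 28111.7 ≈ 1963.89 mm.
Far limit Df = s·(H − f)/(H − s) = 2120 × (26091.7 − 50) / (26091.7 − 2120) = 2120 × 26041.7 / 23971.7 ≈ 2303.07 mm.
Depth of field = Df − Dn = 2303.07 − 1963.89 ≈ 339.18 mm.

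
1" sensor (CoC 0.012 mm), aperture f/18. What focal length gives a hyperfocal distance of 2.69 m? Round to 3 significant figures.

From H = f²/(N·c) + f, with f ≪ H: f ≈ √(H·N·c) = √(2690 × 18 × 0.012) = √581.04 ≈ 24.10 mm.
Exact: f² + N·c·f − N·c·H = 0 ⇒ f = (−N·c + √((N·c)² + 4·N·c·H))/2 = (−0.216 + √2324.2)/2 ≈ 23.997 mm ≈ 24.0 mm.

24.0 mm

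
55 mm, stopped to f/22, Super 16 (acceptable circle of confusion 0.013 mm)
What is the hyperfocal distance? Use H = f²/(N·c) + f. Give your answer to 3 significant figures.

Hyperfocal distance H = f²/(N·c) + f = 55²/(22 × 0.013) + 55 = 3025/0.286 + 55 ≈ 10631.9 mm ≈ 10.6 m.

10.6 m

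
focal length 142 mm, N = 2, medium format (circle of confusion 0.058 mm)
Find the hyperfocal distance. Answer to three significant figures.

174 m

Hyperfocal distance H = f²/(N·c) + f = 142²/(2 × 0.058) + 142 = 20164/0.116 + 142 ≈ 173969.6 mm ≈ 174 m.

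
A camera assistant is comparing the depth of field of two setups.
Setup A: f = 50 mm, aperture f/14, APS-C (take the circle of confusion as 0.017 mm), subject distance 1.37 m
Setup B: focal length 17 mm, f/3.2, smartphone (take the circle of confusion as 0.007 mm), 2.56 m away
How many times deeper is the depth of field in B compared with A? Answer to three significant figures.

Setup A: H = 50²/(14×0.017) + 50 ≈ 10554.2 mm; DoF = Df − Dn = 1566.90 − 1217.06 ≈ 349.84 mm.
Setup B: H = 17²/(3.2×0.007) + 17 ≈ 12918.8 mm; DoF = Df − Dn = 3188.5 − 2138.5 ≈ 1050.0 mm.
Ratio = 1050.0 / 349.84 ≈ 3.00.

3.00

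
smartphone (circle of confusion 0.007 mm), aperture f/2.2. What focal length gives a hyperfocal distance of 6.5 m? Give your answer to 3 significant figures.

10.0 mm

From H = f²/(N·c) + f, with f ≪ H: f ≈ √(H·N·c) = √(6500 × 2.2 × 0.007) = √100.10 ≈ 10.00 mm.
The +f correction barely moves this — solving exactly, f² + N·c·f − N·c·H = 0 ⇒ f = (−N·c + √((N·c)² + 4·N·c·H))/2 = (−0.0154 + √400.40)/2 ≈ 9.9973 mm, so f ≈ 10.0 mm.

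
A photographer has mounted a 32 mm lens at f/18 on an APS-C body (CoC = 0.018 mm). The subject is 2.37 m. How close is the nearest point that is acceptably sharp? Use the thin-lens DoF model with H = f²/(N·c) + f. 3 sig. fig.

1.36 m

Hyperfocal distance H = f²/(N·c) + f = 32²/(18 × 0.018) + 32 = 1024/0.324 + 32 ≈ 3192.5 mm ≈ 3.192 m.
Near limit Dn = s·(H − f)/(H + s − 2f) = 2370 × (3192.5 − 32) / (3192.5 + 2370 − 2 × 32) = 2370 × 3160.5 / 5498.5 ≈ 1362.3 mm ≈ 1.36 m.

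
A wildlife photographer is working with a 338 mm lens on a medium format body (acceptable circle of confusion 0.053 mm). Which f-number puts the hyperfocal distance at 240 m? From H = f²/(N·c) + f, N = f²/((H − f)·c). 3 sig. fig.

Rearrange H = f²/(N·c) + f for N: N = f² / ((H − f)·c).
N = 338² / ((240000 − 338) × 0.053) = 114244 / 12702 ≈ 8.99.

f/8.99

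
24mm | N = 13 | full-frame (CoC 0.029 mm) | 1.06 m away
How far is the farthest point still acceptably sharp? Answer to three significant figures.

3.29 m

Hyperfocal distance H = f²/(N·c) + f = 24²/(13 × 0.029) + 24 = 576/0.377 + 24 ≈ 1551.9 mm ≈ 1.552 m.
Far limit Df = s·(H − f)/(H − s) = 1060 × (1551.9 − 24) / (1551.9 − 1060) = 1060 × 1527.9 / 491.9 ≈ 3292.7 mm ≈ 3.29 m.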